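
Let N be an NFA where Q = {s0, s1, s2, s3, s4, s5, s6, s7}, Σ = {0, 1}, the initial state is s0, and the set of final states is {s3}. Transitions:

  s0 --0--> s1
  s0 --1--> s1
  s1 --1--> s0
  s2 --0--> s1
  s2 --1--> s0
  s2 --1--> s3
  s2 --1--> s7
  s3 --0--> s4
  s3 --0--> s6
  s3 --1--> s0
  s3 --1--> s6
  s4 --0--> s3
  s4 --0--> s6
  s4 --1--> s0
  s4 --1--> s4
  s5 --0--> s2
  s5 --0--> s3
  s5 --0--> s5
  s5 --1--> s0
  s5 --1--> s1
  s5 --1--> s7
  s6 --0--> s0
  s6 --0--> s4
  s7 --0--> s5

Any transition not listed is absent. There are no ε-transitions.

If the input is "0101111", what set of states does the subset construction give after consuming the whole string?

Start in {s0}.
Read '0': {s0} → {s1}.
Read '1': {s1} → {s0}.
Read '0': {s0} → {s1}.
Read '1': {s1} → {s0}.
Read '1': {s0} → {s1}.
Read '1': {s1} → {s0}.
Read '1': {s0} → {s1}.

{s1}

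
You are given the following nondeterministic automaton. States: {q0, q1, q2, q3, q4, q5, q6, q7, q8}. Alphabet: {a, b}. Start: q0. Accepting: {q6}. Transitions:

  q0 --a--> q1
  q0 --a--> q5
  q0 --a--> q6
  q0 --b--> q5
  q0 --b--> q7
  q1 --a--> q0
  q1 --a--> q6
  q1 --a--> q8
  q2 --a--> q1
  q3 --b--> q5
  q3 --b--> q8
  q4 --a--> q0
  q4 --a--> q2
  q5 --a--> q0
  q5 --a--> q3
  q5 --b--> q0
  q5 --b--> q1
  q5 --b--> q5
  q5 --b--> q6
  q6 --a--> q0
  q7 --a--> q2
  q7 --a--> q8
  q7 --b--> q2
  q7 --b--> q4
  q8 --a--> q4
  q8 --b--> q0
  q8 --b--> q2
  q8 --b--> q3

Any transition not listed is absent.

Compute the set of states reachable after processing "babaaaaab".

Start in {q0}.
Read 'b': {q0} → {q5, q7}.
Read 'a': {q5, q7} → {q0, q2, q3, q8}.
Read 'b': {q0, q2, q3, q8} → {q0, q2, q3, q5, q7, q8}.
Read 'a': {q0, q2, q3, q5, q7, q8} → {q0, q1, q2, q3, q4, q5, q6, q8}.
Read 'a': {q0, q1, q2, q3, q4, q5, q6, q8} → {q0, q1, q2, q3, q4, q5, q6, q8}.
Read 'a': {q0, q1, q2, q3, q4, q5, q6, q8} → {q0, q1, q2, q3, q4, q5, q6, q8}.
Read 'a': {q0, q1, q2, q3, q4, q5, q6, q8} → {q0, q1, q2, q3, q4, q5, q6, q8}.
Read 'a': {q0, q1, q2, q3, q4, q5, q6, q8} → {q0, q1, q2, q3, q4, q5, q6, q8}.
Read 'b': {q0, q1, q2, q3, q4, q5, q6, q8} → {q0, q1, q2, q3, q5, q6, q7, q8}.

{q0, q1, q2, q3, q5, q6, q7, q8}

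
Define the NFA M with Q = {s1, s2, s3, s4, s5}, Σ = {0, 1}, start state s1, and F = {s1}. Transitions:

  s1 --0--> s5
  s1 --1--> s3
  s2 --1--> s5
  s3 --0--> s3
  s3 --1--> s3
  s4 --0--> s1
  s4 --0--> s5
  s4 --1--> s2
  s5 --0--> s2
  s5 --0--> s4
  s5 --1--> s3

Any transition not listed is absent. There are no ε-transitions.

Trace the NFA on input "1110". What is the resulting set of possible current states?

Start in {s1}.
Read '1': s1→{s3}; now {s3}.
Read '1': s3→{s3}; now {s3}.
Read '1': s3→{s3}; now {s3}.
Read '0': s3→{s3}; now {s3}.

{s3}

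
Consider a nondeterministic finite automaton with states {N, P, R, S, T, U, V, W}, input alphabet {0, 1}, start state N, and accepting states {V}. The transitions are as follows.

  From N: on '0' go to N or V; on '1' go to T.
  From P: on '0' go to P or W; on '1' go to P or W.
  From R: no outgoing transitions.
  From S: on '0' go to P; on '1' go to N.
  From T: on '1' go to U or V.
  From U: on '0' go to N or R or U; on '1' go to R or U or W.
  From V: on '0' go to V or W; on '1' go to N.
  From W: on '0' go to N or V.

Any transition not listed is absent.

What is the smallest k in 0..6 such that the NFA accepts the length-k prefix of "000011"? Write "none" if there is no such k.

1

Start in {N}.
Read '0': {N} → {N, V}.
None of the earlier sets intersect F, but {N, V} does.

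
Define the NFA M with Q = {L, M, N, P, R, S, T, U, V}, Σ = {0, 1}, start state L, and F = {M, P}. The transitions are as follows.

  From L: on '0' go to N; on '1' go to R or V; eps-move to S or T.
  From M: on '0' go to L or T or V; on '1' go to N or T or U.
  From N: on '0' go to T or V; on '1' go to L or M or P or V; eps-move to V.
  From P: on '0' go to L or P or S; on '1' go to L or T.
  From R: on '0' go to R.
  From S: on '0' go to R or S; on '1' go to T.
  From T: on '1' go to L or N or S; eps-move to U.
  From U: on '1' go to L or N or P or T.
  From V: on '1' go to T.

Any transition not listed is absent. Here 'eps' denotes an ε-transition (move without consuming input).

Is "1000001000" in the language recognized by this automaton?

Start: ε-closure({L}) = {L, S, T, U}.
Read '1': L→{R, V}, S→{T}, T→{L, N, S}, U→{L, N, P, T}; union {L, N, P, R, S, T, V}; ε-closure = {L, N, P, R, S, T, U, V}.
Read '0': L→{N}, N→{T, V}, P→{L, P, S}, R→{R}, S→{R, S}, T→∅, U→∅, V→∅; union {L, N, P, R, S, T, V}; ε-closure = {L, N, P, R, S, T, U, V}.
Read '0': L→{N}, N→{T, V}, P→{L, P, S}, R→{R}, S→{R, S}, T→∅, U→∅, V→∅; union {L, N, P, R, S, T, V}; ε-closure = {L, N, P, R, S, T, U, V}.
Read '0': L→{N}, N→{T, V}, P→{L, P, S}, R→{R}, S→{R, S}, T→∅, U→∅, V→∅; union {L, N, P, R, S, T, V}; ε-closure = {L, N, P, R, S, T, U, V}.
Read '0': L→{N}, N→{T, V}, P→{L, P, S}, R→{R}, S→{R, S}, T→∅, U→∅, V→∅; union {L, N, P, R, S, T, V}; ε-closure = {L, N, P, R, S, T, U, V}.
Read '0': L→{N}, N→{T, V}, P→{L, P, S}, R→{R}, S→{R, S}, T→∅, U→∅, V→∅; union {L, N, P, R, S, T, V}; ε-closure = {L, N, P, R, S, T, U, V}.
Read '1': L→{R, V}, N→{L, M, P, V}, P→{L, T}, R→∅, S→{T}, T→{L, N, S}, U→{L, N, P, T}, V→{T}; union {L, M, N, P, R, S, T, V}; ε-closure = {L, M, N, P, R, S, T, U, V}.
Read '0': L→{N}, M→{L, T, V}, N→{T, V}, P→{L, P, S}, R→{R}, S→{R, S}, T→∅, U→∅, V→∅; union {L, N, P, R, S, T, V}; ε-closure = {L, N, P, R, S, T, U, V}.
Read '0': L→{N}, N→{T, V}, P→{L, P, S}, R→{R}, S→{R, S}, T→∅, U→∅, V→∅; union {L, N, P, R, S, T, V}; ε-closure = {L, N, P, R, S, T, U, V}.
Read '0': L→{N}, N→{T, V}, P→{L, P, S}, R→{R}, S→{R, S}, T→∅, U→∅, V→∅; union {L, N, P, R, S, T, V}; ε-closure = {L, N, P, R, S, T, U, V}.
The final set {L, N, P, R, S, T, U, V} contains the accepting state P.

Yes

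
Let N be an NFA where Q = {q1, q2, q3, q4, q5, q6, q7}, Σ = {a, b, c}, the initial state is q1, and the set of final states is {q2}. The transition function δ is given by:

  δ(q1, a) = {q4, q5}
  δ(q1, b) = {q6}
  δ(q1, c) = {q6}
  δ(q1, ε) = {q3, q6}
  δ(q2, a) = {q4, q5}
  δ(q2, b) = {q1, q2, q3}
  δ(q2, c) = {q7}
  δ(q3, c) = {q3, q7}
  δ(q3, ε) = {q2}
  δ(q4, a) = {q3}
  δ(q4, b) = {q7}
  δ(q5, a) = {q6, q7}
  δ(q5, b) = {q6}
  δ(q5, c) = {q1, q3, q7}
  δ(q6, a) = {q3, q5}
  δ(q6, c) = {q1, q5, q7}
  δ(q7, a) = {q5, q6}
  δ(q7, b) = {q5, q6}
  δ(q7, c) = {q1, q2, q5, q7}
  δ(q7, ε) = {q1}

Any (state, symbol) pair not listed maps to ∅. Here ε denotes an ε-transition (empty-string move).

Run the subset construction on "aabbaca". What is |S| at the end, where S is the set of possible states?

Start: ε-closure({q1}) = {q1, q2, q3, q6}.
Read 'a': {q1, q2, q3, q6} → {q2, q3, q4, q5}.
Read 'a': {q2, q3, q4, q5} → {q1, q2, q3, q4, q5, q6, q7}.
Read 'b': {q1, q2, q3, q4, q5, q6, q7} → {q1, q2, q3, q5, q6, q7}.
Read 'b': {q1, q2, q3, q5, q6, q7} → {q1, q2, q3, q5, q6}.
Read 'a': {q1, q2, q3, q5, q6} → {q1, q2, q3, q4, q5, q6, q7}.
Read 'c': {q1, q2, q3, q4, q5, q6, q7} → {q1, q2, q3, q5, q6, q7}.
Read 'a': {q1, q2, q3, q5, q6, q7} → {q1, q2, q3, q4, q5, q6, q7}.
That set has 7 states.

7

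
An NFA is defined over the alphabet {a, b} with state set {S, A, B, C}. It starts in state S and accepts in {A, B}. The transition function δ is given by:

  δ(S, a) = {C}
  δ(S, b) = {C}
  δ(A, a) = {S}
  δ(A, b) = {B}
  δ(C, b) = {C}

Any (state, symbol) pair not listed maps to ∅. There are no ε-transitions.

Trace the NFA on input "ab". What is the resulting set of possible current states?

Start in {S}.
Read 'a': S→{C}; now {C}.
Read 'b': C→{C}; now {C}.

{C}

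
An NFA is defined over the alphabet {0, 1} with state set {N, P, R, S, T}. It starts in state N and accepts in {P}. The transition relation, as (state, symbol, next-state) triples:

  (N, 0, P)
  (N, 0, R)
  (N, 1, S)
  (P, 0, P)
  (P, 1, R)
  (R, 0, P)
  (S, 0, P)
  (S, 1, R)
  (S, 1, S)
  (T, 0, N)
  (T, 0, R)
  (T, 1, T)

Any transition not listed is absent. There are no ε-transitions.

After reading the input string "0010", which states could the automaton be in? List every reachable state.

Start in {N}.
Read '0': N→{P, R}; now {P, R}.
Read '0': P→{P}, R→{P}; now {P}.
Read '1': P→{R}; now {R}.
Read '0': R→{P}; now {P}.

{P}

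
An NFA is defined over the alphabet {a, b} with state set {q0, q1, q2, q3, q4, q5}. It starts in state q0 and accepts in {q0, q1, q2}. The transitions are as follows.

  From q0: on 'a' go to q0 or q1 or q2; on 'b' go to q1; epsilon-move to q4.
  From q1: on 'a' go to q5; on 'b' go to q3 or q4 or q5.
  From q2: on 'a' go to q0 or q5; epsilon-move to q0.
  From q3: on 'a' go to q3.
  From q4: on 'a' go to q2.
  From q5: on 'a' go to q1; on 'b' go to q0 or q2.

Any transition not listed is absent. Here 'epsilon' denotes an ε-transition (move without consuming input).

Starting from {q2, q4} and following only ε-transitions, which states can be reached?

Begin with {q2, q4}.
ε-move q2 → q0; add q0.

{q0, q2, q4}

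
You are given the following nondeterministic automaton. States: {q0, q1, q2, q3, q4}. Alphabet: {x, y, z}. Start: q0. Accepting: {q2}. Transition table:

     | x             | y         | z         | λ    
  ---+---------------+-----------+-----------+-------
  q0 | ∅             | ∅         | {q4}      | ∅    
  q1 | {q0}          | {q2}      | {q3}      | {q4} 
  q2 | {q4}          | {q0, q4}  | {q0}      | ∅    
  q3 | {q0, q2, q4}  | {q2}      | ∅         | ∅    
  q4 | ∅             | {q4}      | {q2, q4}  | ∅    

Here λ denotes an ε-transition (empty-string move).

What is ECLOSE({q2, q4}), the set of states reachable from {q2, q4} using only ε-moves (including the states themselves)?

Begin with {q2, q4}.
No ε-moves leave this set, so the closure equals the set itself.

{q2, q4}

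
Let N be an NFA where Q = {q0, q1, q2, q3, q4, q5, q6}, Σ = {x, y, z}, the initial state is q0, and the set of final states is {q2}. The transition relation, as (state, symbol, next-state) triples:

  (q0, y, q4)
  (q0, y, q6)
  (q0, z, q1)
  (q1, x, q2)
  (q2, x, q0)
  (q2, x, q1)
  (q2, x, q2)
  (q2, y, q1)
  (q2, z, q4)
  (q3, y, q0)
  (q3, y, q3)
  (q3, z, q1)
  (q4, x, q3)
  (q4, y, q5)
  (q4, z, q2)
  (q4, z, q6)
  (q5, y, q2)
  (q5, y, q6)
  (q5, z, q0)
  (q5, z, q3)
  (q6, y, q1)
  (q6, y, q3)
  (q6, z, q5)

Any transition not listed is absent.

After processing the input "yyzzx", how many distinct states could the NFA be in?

1

Start in {q0}.
Read 'y': {q0} → {q4, q6}.
Read 'y': {q4, q6} → {q1, q3, q5}.
Read 'z': {q1, q3, q5} → {q0, q1, q3}.
Read 'z': {q0, q1, q3} → {q1}.
Read 'x': {q1} → {q2}.
That set has 1 state.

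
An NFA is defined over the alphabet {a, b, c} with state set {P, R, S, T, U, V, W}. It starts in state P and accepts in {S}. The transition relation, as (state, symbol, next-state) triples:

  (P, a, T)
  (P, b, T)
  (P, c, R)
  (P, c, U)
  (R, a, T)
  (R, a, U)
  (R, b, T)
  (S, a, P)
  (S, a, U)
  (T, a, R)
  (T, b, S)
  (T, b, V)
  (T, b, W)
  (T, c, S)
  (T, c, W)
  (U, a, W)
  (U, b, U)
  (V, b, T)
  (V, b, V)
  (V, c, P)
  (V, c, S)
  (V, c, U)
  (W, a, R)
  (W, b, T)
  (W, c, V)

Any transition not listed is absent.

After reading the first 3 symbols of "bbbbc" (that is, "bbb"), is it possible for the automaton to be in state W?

No

Start in {P}.
Read 'b': {P} → {T}.
Read 'b': {T} → {S, V, W}.
Read 'b': {S, V, W} → {T, V}.
State W is not in {T, V}.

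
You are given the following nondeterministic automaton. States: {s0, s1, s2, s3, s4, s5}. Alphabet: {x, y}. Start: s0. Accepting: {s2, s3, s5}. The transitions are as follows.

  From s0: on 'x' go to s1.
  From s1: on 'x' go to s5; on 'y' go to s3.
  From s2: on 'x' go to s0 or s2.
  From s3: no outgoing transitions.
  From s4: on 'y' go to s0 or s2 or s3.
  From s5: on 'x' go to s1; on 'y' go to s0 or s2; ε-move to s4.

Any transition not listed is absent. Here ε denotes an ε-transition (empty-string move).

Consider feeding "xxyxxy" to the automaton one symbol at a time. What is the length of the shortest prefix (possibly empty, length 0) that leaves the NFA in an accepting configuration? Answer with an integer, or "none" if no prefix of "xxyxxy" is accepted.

2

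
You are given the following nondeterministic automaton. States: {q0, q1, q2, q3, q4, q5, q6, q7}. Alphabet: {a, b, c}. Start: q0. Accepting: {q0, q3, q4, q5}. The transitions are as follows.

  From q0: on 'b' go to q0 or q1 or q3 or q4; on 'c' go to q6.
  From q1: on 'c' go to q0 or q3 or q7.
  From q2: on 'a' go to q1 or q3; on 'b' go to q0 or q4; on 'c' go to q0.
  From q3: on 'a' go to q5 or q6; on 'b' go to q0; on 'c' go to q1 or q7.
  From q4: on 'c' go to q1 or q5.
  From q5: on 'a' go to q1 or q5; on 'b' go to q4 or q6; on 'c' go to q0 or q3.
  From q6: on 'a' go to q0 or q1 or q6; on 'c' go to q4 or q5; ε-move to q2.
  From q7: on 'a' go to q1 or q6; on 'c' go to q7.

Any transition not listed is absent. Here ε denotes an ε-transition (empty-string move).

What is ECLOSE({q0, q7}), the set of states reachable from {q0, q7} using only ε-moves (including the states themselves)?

{q0, q7}

Begin with {q0, q7}.
No ε-moves leave this set, so the closure equals the set itself.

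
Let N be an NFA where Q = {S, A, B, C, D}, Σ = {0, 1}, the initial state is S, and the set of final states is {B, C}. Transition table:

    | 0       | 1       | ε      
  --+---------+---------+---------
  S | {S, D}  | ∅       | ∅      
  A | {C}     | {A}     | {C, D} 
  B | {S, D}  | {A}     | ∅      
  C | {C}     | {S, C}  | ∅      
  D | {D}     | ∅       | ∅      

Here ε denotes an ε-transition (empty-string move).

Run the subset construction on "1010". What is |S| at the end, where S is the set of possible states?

Start in {S}.
Read '1': S→∅; now ∅.
The set is empty and remains empty for the remaining 3 symbols.
That set has 0 states.

0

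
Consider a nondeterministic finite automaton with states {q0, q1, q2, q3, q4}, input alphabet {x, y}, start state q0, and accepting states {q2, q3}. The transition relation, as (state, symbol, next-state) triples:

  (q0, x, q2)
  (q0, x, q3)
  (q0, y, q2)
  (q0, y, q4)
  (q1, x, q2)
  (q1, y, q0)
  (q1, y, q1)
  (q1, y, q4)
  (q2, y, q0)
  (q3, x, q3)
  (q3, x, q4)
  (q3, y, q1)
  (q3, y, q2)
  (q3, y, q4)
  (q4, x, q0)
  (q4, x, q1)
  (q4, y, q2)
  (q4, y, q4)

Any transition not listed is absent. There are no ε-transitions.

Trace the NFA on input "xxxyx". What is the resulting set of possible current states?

{q0, q1, q2, q3}

Start in {q0}.
Read 'x': q0→{q2, q3}; now {q2, q3}.
Read 'x': q2→∅, q3→{q3, q4}; now {q3, q4}.
Read 'x': q3→{q3, q4}, q4→{q0, q1}; now {q0, q1, q3, q4}.
Read 'y': q0→{q2, q4}, q1→{q0, q1, q4}, q3→{q1, q2, q4}, q4→{q2, q4}; now {q0, q1, q2, q4}.
Read 'x': q0→{q2, q3}, q1→{q2}, q2→∅, q4→{q0, q1}; now {q0, q1, q2, q3}.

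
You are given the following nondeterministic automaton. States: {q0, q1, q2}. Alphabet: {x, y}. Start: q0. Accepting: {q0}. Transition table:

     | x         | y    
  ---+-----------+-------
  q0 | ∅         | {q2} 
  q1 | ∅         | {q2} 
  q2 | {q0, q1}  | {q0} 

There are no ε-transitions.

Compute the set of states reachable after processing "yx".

Start in {q0}.
Read 'y': {q0} → {q2}.
Read 'x': {q2} → {q0, q1}.

{q0, q1}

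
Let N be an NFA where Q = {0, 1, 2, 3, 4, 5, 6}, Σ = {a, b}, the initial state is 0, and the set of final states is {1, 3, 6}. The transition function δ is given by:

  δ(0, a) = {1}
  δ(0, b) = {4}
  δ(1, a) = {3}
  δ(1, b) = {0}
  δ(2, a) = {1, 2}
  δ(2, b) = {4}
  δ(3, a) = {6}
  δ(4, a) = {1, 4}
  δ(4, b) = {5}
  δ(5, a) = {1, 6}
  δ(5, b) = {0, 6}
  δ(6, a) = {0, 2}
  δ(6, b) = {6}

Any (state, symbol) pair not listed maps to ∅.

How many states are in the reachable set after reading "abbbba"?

Start in {0}.
Read 'a': {0} → {1}.
Read 'b': {1} → {0}.
Read 'b': {0} → {4}.
Read 'b': {4} → {5}.
Read 'b': {5} → {0, 6}.
Read 'a': {0, 6} → {0, 1, 2}.
That set has 3 states.

3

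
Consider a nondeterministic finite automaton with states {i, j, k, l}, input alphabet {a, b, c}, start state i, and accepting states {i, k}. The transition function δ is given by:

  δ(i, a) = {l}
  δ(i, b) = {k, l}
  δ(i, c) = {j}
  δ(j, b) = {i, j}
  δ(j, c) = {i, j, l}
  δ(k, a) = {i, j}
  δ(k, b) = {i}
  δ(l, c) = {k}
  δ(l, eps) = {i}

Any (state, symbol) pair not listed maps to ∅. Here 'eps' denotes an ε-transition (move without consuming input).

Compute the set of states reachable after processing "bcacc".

Start in {i}.
Read 'b': i→{k, l}; union {k, l}; ε-closure = {i, k, l}.
Read 'c': i→{j}, k→∅, l→{k}; now {j, k}.
Read 'a': j→∅, k→{i, j}; now {i, j}.
Read 'c': i→{j}, j→{i, j, l}; now {i, j, l}.
Read 'c': i→{j}, j→{i, j, l}, l→{k}; now {i, j, k, l}.

{i, j, k, l}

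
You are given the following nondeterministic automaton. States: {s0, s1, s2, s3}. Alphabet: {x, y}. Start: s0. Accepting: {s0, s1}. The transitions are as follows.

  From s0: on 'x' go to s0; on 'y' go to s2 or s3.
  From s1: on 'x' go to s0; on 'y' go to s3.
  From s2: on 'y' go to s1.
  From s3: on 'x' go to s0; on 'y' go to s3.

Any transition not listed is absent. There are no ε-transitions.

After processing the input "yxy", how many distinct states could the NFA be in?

Start in {s0}.
Read 'y': s0→{s2, s3}; now {s2, s3}.
Read 'x': s2→∅, s3→{s0}; now {s0}.
Read 'y': s0→{s2, s3}; now {s2, s3}.
That set has 2 states.

2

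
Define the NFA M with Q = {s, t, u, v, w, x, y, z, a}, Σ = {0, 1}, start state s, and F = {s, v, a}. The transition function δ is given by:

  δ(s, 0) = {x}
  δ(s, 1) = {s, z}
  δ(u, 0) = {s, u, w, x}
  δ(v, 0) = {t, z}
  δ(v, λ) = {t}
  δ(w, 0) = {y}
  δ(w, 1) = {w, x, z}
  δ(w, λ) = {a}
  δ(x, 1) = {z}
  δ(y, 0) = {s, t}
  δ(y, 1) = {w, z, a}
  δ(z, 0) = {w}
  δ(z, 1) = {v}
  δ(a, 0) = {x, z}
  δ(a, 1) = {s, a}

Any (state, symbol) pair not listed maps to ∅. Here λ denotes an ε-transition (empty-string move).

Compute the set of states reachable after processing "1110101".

{s, t, v, w, x, z, a}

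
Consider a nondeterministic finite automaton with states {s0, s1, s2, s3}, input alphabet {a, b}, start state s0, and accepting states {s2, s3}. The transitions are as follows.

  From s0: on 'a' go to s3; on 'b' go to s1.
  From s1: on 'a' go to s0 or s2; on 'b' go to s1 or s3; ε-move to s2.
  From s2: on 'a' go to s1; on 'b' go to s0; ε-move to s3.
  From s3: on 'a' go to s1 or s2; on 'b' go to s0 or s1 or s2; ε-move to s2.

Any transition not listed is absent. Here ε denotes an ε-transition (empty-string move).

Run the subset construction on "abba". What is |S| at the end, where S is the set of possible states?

4

Start in {s0}.
Read 'a': s0→{s3}; union {s3}; ε-closure = {s2, s3}.
Read 'b': s2→{s0}, s3→{s0, s1, s2}; union {s0, s1, s2}; ε-closure = {s0, s1, s2, s3}.
Read 'b': s0→{s1}, s1→{s1, s3}, s2→{s0}, s3→{s0, s1, s2}; now {s0, s1, s2, s3}.
Read 'a': s0→{s3}, s1→{s0, s2}, s2→{s1}, s3→{s1, s2}; now {s0, s1, s2, s3}.
That set has 4 states.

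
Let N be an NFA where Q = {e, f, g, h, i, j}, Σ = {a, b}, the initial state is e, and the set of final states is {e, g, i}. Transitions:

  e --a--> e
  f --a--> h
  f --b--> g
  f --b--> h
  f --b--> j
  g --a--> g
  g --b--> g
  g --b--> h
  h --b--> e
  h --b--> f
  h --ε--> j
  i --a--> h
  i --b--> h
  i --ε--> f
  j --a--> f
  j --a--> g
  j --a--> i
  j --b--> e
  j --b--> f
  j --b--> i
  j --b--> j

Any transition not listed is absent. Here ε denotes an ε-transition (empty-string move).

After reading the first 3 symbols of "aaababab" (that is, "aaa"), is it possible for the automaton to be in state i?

No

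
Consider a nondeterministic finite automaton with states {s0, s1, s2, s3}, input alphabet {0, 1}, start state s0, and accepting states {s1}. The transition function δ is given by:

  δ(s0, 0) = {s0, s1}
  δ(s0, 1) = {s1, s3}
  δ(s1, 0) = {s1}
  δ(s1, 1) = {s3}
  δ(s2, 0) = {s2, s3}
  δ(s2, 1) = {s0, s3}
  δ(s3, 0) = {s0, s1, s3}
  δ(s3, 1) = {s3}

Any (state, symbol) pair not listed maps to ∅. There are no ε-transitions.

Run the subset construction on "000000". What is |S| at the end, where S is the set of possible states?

Start in {s0}.
Read '0': s0→{s0, s1}; now {s0, s1}.
Read '0': s0→{s0, s1}, s1→{s1}; now {s0, s1}.
Read '0': s0→{s0, s1}, s1→{s1}; now {s0, s1}.
Read '0': s0→{s0, s1}, s1→{s1}; now {s0, s1}.
Read '0': s0→{s0, s1}, s1→{s1}; now {s0, s1}.
Read '0': s0→{s0, s1}, s1→{s1}; now {s0, s1}.
That set has 2 states.

2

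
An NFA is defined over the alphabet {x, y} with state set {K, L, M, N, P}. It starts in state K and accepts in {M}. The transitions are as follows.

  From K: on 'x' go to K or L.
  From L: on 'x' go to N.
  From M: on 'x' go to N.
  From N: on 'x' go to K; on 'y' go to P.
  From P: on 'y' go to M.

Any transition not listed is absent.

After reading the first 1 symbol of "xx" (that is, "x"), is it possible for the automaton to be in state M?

Start in {K}.
Read 'x': {K} → {K, L}.
State M is not in {K, L}.

No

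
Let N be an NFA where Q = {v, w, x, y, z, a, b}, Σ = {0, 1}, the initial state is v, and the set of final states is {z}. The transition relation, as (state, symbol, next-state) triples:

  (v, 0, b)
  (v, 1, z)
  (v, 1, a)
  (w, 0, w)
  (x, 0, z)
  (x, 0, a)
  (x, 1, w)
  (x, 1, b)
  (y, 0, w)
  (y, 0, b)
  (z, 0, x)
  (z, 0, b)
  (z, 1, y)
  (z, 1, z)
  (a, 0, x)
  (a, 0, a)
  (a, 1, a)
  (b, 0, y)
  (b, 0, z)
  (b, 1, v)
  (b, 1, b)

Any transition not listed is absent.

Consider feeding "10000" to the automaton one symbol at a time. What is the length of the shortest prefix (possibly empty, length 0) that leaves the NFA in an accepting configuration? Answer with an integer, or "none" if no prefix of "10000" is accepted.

1

Start in {v}.
Read '1': {v} → {z, a}.
None of the earlier sets intersect F, but {z, a} does.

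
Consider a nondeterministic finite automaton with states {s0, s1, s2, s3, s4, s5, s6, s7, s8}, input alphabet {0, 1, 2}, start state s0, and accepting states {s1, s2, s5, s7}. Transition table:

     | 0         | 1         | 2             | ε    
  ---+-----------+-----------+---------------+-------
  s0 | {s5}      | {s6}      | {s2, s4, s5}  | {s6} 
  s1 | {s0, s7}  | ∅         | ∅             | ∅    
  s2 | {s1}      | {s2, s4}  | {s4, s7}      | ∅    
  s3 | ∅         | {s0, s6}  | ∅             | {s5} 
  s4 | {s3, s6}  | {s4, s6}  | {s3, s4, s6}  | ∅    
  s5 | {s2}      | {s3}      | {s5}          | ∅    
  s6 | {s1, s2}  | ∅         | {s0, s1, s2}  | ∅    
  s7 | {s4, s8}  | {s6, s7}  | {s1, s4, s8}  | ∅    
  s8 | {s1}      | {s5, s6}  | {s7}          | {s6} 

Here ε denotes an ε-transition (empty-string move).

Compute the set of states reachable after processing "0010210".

Start: ε-closure({s0}) = {s0, s6}.
Read '0': {s0, s6} → {s1, s2, s5}.
Read '0': {s1, s2, s5} → {s0, s1, s2, s6, s7}.
Read '1': {s0, s1, s2, s6, s7} → {s2, s4, s6, s7}.
Read '0': {s2, s4, s6, s7} → {s1, s2, s3, s4, s5, s6, s8}.
Read '2': {s1, s2, s3, s4, s5, s6, s8} → {s0, s1, s2, s3, s4, s5, s6, s7}.
Read '1': {s0, s1, s2, s3, s4, s5, s6, s7} → {s0, s2, s3, s4, s5, s6, s7}.
Read '0': {s0, s2, s3, s4, s5, s6, s7} → {s1, s2, s3, s4, s5, s6, s8}.

{s1, s2, s3, s4, s5, s6, s8}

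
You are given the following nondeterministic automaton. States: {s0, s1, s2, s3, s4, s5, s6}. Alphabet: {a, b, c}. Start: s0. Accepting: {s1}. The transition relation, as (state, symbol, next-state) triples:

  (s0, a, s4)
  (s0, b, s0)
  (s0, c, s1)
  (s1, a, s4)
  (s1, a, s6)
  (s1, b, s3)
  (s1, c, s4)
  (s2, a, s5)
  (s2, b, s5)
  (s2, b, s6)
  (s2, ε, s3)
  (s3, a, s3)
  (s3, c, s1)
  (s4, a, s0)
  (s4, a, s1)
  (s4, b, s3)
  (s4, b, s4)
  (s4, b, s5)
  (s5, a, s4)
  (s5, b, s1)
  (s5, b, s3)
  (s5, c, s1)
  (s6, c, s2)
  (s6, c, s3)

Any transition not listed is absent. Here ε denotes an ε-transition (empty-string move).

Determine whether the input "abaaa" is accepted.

Start in {s0}.
Read 'a': {s0} → {s4}.
Read 'b': {s4} → {s3, s4, s5}.
Read 'a': {s3, s4, s5} → {s0, s1, s3, s4}.
Read 'a': {s0, s1, s3, s4} → {s0, s1, s3, s4, s6}.
Read 'a': {s0, s1, s3, s4, s6} → {s0, s1, s3, s4, s6}.
The final set {s0, s1, s3, s4, s6} contains the accepting state s1.

Yes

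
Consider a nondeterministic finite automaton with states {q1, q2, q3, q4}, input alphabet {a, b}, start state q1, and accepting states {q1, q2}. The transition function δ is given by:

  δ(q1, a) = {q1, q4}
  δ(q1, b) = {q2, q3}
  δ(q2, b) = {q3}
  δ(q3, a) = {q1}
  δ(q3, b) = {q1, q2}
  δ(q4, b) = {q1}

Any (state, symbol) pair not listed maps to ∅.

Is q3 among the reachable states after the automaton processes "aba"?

Start in {q1}.
Read 'a': q1→{q1, q4}; now {q1, q4}.
Read 'b': q1→{q2, q3}, q4→{q1}; now {q1, q2, q3}.
Read 'a': q1→{q1, q4}, q2→∅, q3→{q1}; now {q1, q4}.
State q3 is not in {q1, q4}.

No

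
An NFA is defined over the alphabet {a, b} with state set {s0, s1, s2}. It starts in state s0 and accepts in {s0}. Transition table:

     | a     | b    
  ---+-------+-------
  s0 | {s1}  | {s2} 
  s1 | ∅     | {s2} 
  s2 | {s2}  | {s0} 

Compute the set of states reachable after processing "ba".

Start in {s0}.
Read 'b': {s0} → {s2}.
Read 'a': {s2} → {s2}.

{s2}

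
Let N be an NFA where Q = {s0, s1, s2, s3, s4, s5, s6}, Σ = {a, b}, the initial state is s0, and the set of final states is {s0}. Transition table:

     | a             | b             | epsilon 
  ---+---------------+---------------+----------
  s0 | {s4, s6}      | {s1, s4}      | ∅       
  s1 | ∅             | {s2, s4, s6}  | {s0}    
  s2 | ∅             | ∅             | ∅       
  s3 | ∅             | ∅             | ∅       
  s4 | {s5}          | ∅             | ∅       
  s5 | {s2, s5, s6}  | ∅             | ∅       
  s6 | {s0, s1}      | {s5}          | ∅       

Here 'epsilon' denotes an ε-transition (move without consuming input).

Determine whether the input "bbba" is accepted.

Start in {s0}.
Read 'b': s0→{s1, s4}; union {s1, s4}; ε-closure = {s0, s1, s4}.
Read 'b': s0→{s1, s4}, s1→{s2, s4, s6}, s4→∅; union {s1, s2, s4, s6}; ε-closure = {s0, s1, s2, s4, s6}.
Read 'b': s0→{s1, s4}, s1→{s2, s4, s6}, s2→∅, s4→∅, s6→{s5}; union {s1, s2, s4, s5, s6}; ε-closure = {s0, s1, s2, s4, s5, s6}.
Read 'a': s0→{s4, s6}, s1→∅, s2→∅, s4→{s5}, s5→{s2, s5, s6}, s6→{s0, s1}; now {s0, s1, s2, s4, s5, s6}.
The final set {s0, s1, s2, s4, s5, s6} contains the accepting state s0.

Yes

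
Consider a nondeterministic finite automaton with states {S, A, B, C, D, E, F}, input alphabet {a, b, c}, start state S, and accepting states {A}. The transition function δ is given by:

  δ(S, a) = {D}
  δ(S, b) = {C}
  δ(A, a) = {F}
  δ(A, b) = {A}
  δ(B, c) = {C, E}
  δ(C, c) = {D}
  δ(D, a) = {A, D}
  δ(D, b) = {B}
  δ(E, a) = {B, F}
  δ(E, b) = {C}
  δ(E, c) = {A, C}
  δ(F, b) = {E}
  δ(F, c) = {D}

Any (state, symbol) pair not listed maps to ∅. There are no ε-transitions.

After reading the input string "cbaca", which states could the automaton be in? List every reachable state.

Start in {S}.
Read 'c': S→∅; now ∅.
The set is empty and remains empty for the remaining 4 symbols.

∅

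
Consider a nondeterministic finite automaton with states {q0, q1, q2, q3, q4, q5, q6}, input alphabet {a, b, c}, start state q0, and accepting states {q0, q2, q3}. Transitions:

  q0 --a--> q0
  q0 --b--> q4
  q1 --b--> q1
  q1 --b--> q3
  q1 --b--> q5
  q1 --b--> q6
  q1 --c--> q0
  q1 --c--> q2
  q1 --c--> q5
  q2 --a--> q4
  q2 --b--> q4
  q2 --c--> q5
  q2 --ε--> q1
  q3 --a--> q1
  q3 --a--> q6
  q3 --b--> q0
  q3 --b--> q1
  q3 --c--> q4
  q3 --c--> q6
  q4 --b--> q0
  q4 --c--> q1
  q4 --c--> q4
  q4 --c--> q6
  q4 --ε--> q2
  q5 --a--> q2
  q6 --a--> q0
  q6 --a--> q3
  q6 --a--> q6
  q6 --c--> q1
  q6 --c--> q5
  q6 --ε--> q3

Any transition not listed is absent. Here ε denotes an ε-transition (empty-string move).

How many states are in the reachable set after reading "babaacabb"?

Start in {q0}.
Read 'b': {q0} → {q1, q2, q4}.
Read 'a': {q1, q2, q4} → {q1, q2, q4}.
Read 'b': {q1, q2, q4} → {q0, q1, q2, q3, q4, q5, q6}.
Read 'a': {q0, q1, q2, q3, q4, q5, q6} → {q0, q1, q2, q3, q4, q6}.
Read 'a': {q0, q1, q2, q3, q4, q6} → {q0, q1, q2, q3, q4, q6}.
Read 'c': {q0, q1, q2, q3, q4, q6} → {q0, q1, q2, q3, q4, q5, q6}.
Read 'a': {q0, q1, q2, q3, q4, q5, q6} → {q0, q1, q2, q3, q4, q6}.
Read 'b': {q0, q1, q2, q3, q4, q6} → {q0, q1, q2, q3, q4, q5, q6}.
Read 'b': {q0, q1, q2, q3, q4, q5, q6} → {q0, q1, q2, q3, q4, q5, q6}.
That set has 7 states.

7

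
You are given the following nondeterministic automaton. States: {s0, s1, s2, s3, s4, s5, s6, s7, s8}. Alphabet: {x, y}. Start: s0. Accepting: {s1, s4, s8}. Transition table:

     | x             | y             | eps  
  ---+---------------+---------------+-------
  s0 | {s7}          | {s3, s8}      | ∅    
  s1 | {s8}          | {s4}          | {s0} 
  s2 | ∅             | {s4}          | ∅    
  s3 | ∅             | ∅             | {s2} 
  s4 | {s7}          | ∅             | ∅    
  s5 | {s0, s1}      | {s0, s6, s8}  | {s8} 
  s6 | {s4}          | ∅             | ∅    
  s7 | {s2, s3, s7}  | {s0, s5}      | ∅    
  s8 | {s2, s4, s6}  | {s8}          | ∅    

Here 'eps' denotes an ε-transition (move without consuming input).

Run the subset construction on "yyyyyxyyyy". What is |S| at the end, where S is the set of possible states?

0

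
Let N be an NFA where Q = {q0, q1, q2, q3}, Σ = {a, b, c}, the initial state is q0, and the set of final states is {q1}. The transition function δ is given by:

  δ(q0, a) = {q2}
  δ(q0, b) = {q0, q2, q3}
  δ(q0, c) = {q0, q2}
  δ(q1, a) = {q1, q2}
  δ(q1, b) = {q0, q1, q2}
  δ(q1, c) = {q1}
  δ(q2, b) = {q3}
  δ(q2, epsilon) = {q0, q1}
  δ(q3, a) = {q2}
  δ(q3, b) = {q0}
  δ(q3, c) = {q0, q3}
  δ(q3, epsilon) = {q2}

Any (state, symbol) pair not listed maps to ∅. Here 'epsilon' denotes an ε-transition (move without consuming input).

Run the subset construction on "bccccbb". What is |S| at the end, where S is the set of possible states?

4

Start in {q0}.
Read 'b': {q0} → {q0, q1, q2, q3}.
Read 'c': {q0, q1, q2, q3} → {q0, q1, q2, q3}.
Read 'c': {q0, q1, q2, q3} → {q0, q1, q2, q3}.
Read 'c': {q0, q1, q2, q3} → {q0, q1, q2, q3}.
Read 'c': {q0, q1, q2, q3} → {q0, q1, q2, q3}.
Read 'b': {q0, q1, q2, q3} → {q0, q1, q2, q3}.
Read 'b': {q0, q1, q2, q3} → {q0, q1, q2, q3}.
That set has 4 states.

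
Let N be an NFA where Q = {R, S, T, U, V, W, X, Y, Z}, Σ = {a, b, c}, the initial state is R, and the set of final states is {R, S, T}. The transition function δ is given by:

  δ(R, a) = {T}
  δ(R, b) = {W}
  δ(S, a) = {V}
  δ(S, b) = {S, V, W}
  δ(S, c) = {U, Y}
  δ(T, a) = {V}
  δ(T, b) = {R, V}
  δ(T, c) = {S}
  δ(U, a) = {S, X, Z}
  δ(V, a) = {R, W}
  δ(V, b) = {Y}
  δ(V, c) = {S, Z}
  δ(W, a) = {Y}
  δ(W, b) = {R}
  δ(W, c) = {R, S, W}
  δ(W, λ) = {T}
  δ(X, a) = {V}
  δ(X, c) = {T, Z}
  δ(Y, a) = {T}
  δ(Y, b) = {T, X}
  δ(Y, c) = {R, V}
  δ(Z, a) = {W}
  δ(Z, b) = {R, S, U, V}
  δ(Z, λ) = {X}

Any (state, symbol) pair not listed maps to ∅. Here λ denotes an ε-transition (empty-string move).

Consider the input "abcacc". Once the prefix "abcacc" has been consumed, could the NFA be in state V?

Start in {R}.
Read 'a': R→{T}; now {T}.
Read 'b': T→{R, V}; now {R, V}.
Read 'c': R→∅, V→{S, Z}; union {S, Z}; ε-closure = {S, X, Z}.
Read 'a': S→{V}, X→{V}, Z→{W}; union {V, W}; ε-closure = {T, V, W}.
Read 'c': T→{S}, V→{S, Z}, W→{R, S, W}; union {R, S, W, Z}; ε-closure = {R, S, T, W, X, Z}.
Read 'c': R→∅, S→{U, Y}, T→{S}, W→{R, S, W}, X→{T, Z}, Z→∅; union {R, S, T, U, W, Y, Z}; ε-closure = {R, S, T, U, W, X, Y, Z}.
State V is not in {R, S, T, U, W, X, Y, Z}.

No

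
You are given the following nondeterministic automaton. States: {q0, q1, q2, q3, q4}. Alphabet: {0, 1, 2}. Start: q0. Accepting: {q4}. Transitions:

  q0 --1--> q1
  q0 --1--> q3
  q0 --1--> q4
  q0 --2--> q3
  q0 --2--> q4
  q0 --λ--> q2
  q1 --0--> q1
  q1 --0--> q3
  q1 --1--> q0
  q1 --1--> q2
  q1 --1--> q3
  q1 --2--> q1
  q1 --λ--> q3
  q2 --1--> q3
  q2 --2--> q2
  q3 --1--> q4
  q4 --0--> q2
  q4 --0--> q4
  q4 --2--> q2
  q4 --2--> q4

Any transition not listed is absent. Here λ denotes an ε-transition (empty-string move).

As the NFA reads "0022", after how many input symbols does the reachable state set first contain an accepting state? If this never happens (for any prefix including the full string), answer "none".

Start: ε-closure({q0}) = {q0, q2}.
Read '0': {q0, q2} → ∅.
The set is empty and remains empty for the remaining 3 symbols.
No reachable set along the way intersects F.

none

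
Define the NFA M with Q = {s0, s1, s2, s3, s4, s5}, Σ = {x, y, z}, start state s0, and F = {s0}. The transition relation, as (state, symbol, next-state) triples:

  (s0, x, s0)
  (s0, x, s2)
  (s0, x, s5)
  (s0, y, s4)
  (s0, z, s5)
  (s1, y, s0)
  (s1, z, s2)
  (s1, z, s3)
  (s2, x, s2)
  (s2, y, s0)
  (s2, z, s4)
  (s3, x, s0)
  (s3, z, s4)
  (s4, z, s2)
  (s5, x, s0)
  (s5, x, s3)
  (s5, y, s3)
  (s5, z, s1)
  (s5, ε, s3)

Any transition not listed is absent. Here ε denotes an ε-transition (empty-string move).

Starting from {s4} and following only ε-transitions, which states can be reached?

{s4}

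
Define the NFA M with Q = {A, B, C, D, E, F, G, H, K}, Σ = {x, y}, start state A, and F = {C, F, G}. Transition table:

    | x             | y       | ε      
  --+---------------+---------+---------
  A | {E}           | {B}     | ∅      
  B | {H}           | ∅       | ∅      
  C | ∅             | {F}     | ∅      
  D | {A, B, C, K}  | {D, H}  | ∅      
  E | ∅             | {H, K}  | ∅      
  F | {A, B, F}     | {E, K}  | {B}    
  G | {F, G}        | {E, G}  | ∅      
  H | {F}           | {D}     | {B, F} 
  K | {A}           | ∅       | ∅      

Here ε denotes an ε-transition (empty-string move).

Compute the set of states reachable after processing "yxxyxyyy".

{B, D, E, F, H, K}

Start in {A}.
Read 'y': A→{B}; now {B}.
Read 'x': B→{H}; union {H}; ε-closure = {B, F, H}.
Read 'x': B→{H}, F→{A, B, F}, H→{F}; now {A, B, F, H}.
Read 'y': A→{B}, B→∅, F→{E, K}, H→{D}; now {B, D, E, K}.
Read 'x': B→{H}, D→{A, B, C, K}, E→∅, K→{A}; union {A, B, C, H, K}; ε-closure = {A, B, C, F, H, K}.
Read 'y': A→{B}, B→∅, C→{F}, F→{E, K}, H→{D}, K→∅; now {B, D, E, F, K}.
Read 'y': B→∅, D→{D, H}, E→{H, K}, F→{E, K}, K→∅; union {D, E, H, K}; ε-closure = {B, D, E, F, H, K}.
Read 'y': B→∅, D→{D, H}, E→{H, K}, F→{E, K}, H→{D}, K→∅; union {D, E, H, K}; ε-closure = {B, D, E, F, H, K}.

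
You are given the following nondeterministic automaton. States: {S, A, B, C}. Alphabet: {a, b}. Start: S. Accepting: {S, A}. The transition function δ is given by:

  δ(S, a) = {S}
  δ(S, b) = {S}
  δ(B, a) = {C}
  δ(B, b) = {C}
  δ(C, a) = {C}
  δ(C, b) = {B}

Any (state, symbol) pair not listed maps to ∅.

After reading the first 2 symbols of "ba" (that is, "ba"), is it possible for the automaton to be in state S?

Yes

Start in {S}.
Read 'b': S→{S}; now {S}.
Read 'a': S→{S}; now {S}.
State S is in {S}.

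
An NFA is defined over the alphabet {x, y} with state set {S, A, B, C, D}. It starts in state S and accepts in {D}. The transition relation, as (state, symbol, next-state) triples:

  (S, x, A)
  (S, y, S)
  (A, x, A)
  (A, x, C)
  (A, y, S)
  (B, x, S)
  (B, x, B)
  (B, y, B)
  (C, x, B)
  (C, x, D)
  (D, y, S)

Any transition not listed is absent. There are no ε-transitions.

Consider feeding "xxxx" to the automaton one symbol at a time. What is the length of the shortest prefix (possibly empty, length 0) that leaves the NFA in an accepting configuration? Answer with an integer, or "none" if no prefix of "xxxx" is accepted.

3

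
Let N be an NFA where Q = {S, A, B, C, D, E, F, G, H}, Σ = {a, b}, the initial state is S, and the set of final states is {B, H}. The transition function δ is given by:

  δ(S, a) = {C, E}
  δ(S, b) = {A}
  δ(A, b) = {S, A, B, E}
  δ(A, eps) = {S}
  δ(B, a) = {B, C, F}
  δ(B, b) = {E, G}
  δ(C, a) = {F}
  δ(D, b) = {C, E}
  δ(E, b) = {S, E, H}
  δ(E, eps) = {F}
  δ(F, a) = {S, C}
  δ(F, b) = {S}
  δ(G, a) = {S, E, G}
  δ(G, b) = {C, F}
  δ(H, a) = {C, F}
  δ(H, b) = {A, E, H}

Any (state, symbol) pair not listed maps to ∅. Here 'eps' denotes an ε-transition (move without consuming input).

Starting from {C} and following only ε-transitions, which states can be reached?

{C}

Begin with {C}.
No ε-moves leave this set, so the closure equals the set itself.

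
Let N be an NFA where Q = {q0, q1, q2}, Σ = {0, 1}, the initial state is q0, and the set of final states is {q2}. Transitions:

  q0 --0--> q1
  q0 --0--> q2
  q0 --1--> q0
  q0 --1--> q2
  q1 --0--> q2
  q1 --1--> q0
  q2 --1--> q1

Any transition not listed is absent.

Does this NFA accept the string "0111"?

Yes

Start in {q0}.
Read '0': q0→{q1, q2}; now {q1, q2}.
Read '1': q1→{q0}, q2→{q1}; now {q0, q1}.
Read '1': q0→{q0, q2}, q1→{q0}; now {q0, q2}.
Read '1': q0→{q0, q2}, q2→{q1}; now {q0, q1, q2}.
The final set {q0, q1, q2} contains the accepting state q2.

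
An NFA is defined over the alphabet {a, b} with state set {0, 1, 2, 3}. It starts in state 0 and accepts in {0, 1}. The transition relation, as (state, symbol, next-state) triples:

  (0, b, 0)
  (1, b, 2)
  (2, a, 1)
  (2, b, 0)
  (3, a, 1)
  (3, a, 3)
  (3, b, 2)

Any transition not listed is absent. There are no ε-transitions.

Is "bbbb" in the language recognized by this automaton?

Start in {0}.
Read 'b': 0→{0}; now {0}.
Read 'b': 0→{0}; now {0}.
Read 'b': 0→{0}; now {0}.
Read 'b': 0→{0}; now {0}.
The final set {0} contains the accepting state 0.

Yes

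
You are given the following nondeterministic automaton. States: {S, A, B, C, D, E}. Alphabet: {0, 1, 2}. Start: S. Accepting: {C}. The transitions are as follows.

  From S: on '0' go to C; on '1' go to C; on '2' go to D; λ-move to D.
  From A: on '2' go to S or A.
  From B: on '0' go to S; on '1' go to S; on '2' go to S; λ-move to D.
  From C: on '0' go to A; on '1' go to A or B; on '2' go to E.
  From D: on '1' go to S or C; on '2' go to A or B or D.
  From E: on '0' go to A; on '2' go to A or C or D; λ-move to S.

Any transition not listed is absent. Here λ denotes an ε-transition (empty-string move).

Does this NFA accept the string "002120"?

Yes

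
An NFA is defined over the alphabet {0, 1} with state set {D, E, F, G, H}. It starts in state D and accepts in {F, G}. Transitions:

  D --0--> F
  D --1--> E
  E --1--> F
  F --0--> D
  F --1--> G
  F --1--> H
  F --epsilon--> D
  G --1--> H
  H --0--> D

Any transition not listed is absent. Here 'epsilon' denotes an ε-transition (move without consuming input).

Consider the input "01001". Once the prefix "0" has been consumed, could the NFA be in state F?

Yes

Start in {D}.
Read '0': D→{F}; union {F}; ε-closure = {D, F}.
State F is in {D, F}.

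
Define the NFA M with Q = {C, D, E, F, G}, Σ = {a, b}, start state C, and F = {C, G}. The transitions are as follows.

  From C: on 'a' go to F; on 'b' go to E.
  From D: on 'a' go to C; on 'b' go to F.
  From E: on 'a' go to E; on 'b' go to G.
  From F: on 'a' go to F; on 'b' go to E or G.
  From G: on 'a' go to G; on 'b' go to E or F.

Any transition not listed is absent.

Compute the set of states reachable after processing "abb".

{E, F, G}

Start in {C}.
Read 'a': C→{F}; now {F}.
Read 'b': F→{E, G}; now {E, G}.
Read 'b': E→{G}, G→{E, F}; now {E, F, G}.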